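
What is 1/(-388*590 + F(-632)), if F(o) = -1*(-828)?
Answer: -1/228092 ≈ -4.3842e-6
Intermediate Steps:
F(o) = 828
1/(-388*590 + F(-632)) = 1/(-388*590 + 828) = 1/(-228920 + 828) = 1/(-228092) = -1/228092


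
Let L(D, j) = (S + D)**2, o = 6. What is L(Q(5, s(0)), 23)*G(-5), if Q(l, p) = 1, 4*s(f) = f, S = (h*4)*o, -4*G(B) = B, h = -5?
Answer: 70805/4 ≈ 17701.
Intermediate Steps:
G(B) = -B/4
S = -120 (S = -5*4*6 = -20*6 = -120)
s(f) = f/4
L(D, j) = (-120 + D)**2
L(Q(5, s(0)), 23)*G(-5) = (-120 + 1)**2*(-1/4*(-5)) = (-119)**2*(5/4) = 14161*(5/4) = 70805/4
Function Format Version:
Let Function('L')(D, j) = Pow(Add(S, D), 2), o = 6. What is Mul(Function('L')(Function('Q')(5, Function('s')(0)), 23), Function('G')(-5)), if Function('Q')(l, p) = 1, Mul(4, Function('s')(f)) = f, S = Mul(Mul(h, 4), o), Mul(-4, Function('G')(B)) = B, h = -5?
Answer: Rational(70805, 4) ≈ 17701.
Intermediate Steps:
Function('G')(B) = Mul(Rational(-1, 4), B)
S = -120 (S = Mul(Mul(-5, 4), 6) = Mul(-20, 6) = -120)
Function('s')(f) = Mul(Rational(1, 4), f)
Function('L')(D, j) = Pow(Add(-120, D), 2)
Mul(Function('L')(Function('Q')(5, Function('s')(0)), 23), Function('G')(-5)) = Mul(Pow(Add(-120, 1), 2), Mul(Rational(-1, 4), -5)) = Mul(Pow(-119, 2), Rational(5, 4)) = Mul(14161, Rational(5, 4)) = Rational(70805, 4)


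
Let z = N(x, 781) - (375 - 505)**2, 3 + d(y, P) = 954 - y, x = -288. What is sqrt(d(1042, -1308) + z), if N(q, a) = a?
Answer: I*sqrt(16210) ≈ 127.32*I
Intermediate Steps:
d(y, P) = 951 - y (d(y, P) = -3 + (954 - y) = 951 - y)
z = -16119 (z = 781 - (375 - 505)**2 = 781 - 1*(-130)**2 = 781 - 1*16900 = 781 - 16900 = -16119)
sqrt(d(1042, -1308) + z) = sqrt((951 - 1*1042) - 16119) = sqrt((951 - 1042) - 16119) = sqrt(-91 - 16119) = sqrt(-16210) = I*sqrt(16210)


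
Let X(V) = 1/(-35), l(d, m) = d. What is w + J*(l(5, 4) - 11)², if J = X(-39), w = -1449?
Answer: -50751/35 ≈ -1450.0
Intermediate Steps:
X(V) = -1/35
J = -1/35 ≈ -0.028571
w + J*(l(5, 4) - 11)² = -1449 - (5 - 11)²/35 = -1449 - 1/35*(-6)² = -1449 - 1/35*36 = -1449 - 36/35 = -50751/35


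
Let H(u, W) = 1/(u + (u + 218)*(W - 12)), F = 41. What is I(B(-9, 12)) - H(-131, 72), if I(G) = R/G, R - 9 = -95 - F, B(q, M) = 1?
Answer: -646304/5089 ≈ -127.00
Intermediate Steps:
H(u, W) = 1/(u + (-12 + W)*(218 + u)) (H(u, W) = 1/(u + (218 + u)*(-12 + W)) = 1/(u + (-12 + W)*(218 + u)))
R = -127 (R = 9 + (-95 - 1*41) = 9 + (-95 - 41) = 9 - 136 = -127)
I(G) = -127/G
I(B(-9, 12)) - H(-131, 72) = -127/1 - 1/(-2616 - 11*(-131) + 218*72 + 72*(-131)) = -127*1 - 1/(-2616 + 1441 + 15696 - 9432) = -127 - 1/5089 = -646304/5089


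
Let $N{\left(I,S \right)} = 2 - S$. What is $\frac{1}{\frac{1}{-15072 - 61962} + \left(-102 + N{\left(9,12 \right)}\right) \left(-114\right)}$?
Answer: $\frac{77034}{983570111} \approx 7.8321 \cdot 10^{-5}$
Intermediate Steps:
$\frac{1}{\frac{1}{-15072 - 61962} + \left(-102 + N{\left(9,12 \right)}\right) \left(-114\right)} = \frac{1}{\frac{1}{-15072 - 61962} + \left(-102 + \left(2 - 12\right)\right) \left(-114\right)} = \frac{1}{\frac{1}{-77034} + \left(-102 + \left(2 - 12\right)\right) \left(-114\right)} = \frac{1}{- \frac{1}{77034} + \left(-102 - 10\right) \left(-114\right)} = \frac{1}{- \frac{1}{77034} - -12768} = \frac{1}{- \frac{1}{77034} + 12768} = \frac{1}{\frac{983570111}{77034}} = \frac{77034}{983570111}$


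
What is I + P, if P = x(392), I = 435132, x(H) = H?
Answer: 435524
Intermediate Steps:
P = 392
I + P = 435132 + 392 = 435524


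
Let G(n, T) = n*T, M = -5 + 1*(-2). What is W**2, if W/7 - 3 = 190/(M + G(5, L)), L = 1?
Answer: 414736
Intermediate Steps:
M = -7 (M = -5 - 2 = -7)
G(n, T) = T*n
W = -644 (W = 21 + 7*(190/(-7 + 1*5)) = 21 + 7*(190/(-7 + 5)) = 21 + 7*(190/(-2)) = 21 + 7*(190*(-1/2)) = 21 + 7*(-95) = 21 - 665 = -644)
W**2 = (-644)**2 = 414736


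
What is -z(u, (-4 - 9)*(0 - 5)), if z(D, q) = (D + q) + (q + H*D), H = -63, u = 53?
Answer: 3156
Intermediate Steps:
z(D, q) = -62*D + 2*q (z(D, q) = (D + q) + (q - 63*D) = -62*D + 2*q)
-z(u, (-4 - 9)*(0 - 5)) = -(-62*53 + 2*((-4 - 9)*(0 - 5))) = -(-3286 + 2*(-13*(-5))) = -(-3286 + 2*65) = -(-3286 + 130) = -1*(-3156) = 3156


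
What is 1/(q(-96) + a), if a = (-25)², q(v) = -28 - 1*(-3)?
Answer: 1/600 ≈ 0.0016667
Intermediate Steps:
q(v) = -25 (q(v) = -28 + 3 = -25)
a = 625
1/(q(-96) + a) = 1/(-25 + 625) = 1/600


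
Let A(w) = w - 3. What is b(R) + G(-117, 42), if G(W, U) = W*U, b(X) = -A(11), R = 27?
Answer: -4922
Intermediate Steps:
A(w) = -3 + w
b(X) = -8 (b(X) = -(-3 + 11) = -1*8 = -8)
G(W, U) = U*W
b(R) + G(-117, 42) = -8 + 42*(-117) = -8 - 4914 = -4922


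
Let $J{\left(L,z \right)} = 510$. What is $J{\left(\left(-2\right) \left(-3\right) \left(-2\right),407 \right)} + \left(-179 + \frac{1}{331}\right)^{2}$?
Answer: $\frac{3566201614}{109561} \approx 32550.0$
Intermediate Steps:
$J{\left(\left(-2\right) \left(-3\right) \left(-2\right),407 \right)} + \left(-179 + \frac{1}{331}\right)^{2} = 510 + \left(-179 + \frac{1}{331}\right)^{2} = 510 + \left(- \frac{59248}{331}\right)^{2} = 510 + \frac{3510325504}{109561} = \frac{3566201614}{109561}$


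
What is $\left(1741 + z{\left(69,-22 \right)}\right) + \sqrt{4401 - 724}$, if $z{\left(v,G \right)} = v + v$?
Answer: $1879 + \sqrt{3677} \approx 1939.6$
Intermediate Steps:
$z{\left(v,G \right)} = 2 v$
$\left(1741 + z{\left(69,-22 \right)}\right) + \sqrt{4401 - 724} = \left(1741 + 2 \cdot 69\right) + \sqrt{4401 - 724} = \left(1741 + 138\right) + \sqrt{3677} = 1879 + \sqrt{3677}$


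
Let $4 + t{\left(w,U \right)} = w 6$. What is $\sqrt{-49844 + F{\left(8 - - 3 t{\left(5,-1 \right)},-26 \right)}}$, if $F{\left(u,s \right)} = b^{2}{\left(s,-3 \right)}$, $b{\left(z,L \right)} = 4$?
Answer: $2 i \sqrt{12457} \approx 223.22 i$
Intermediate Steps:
$t{\left(w,U \right)} = -4 + 6 w$ ($t{\left(w,U \right)} = -4 + w 6 = -4 + 6 w$)
$F{\left(u,s \right)} = 16$ ($F{\left(u,s \right)} = 4^{2} = 16$)
$\sqrt{-49844 + F{\left(8 - - 3 t{\left(5,-1 \right)},-26 \right)}} = \sqrt{-49844 + 16} = \sqrt{-49828} = 2 i \sqrt{12457}$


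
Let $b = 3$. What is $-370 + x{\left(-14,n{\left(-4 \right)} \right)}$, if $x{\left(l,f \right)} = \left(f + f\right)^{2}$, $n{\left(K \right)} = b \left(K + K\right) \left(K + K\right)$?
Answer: $147086$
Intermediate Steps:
$n{\left(K \right)} = 12 K^{2}$ ($n{\left(K \right)} = 3 \left(K + K\right) \left(K + K\right) = 3 \cdot 2 K 2 K = 3 \cdot 4 K^{2} = 12 K^{2}$)
$x{\left(l,f \right)} = 4 f^{2}$ ($x{\left(l,f \right)} = \left(2 f\right)^{2} = 4 f^{2}$)
$-370 + x{\left(-14,n{\left(-4 \right)} \right)} = -370 + 4 \left(12 \left(-4\right)^{2}\right)^{2} = -370 + 4 \left(12 \cdot 16\right)^{2} = -370 + 4 \cdot 192^{2} = -370 + 4 \cdot 36864 = -370 + 147456 = 147086$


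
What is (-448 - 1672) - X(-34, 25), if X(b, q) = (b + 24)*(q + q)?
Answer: -1620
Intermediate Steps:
X(b, q) = 2*q*(24 + b) (X(b, q) = (24 + b)*(2*q) = 2*q*(24 + b))
(-448 - 1672) - X(-34, 25) = (-448 - 1672) - 2*25*(24 - 34) = -2120 - 2*25*(-10) = -2120 - 1*(-500) = -2120 + 500 = -1620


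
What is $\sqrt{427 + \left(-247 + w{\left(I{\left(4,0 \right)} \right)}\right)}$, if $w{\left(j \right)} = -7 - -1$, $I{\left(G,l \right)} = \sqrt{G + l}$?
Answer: $\sqrt{174} \approx 13.191$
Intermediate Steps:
$w{\left(j \right)} = -6$ ($w{\left(j \right)} = -7 + 1 = -6$)
$\sqrt{427 + \left(-247 + w{\left(I{\left(4,0 \right)} \right)}\right)} = \sqrt{427 - 253} = \sqrt{174}$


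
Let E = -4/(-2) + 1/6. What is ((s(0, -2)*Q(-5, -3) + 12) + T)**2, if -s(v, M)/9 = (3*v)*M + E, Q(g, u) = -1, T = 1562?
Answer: 10156969/4 ≈ 2.5392e+6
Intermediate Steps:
E = 13/6 (E = -4*(-1/2) + 1*(1/6) = 2 + 1/6 = 13/6 ≈ 2.1667)
s(v, M) = -39/2 - 27*M*v (s(v, M) = -9*((3*v)*M + 13/6) = -9*(3*M*v + 13/6) = -9*(13/6 + 3*M*v) = -39/2 - 27*M*v)
((s(0, -2)*Q(-5, -3) + 12) + T)**2 = (((-39/2 - 27*(-2)*0)*(-1) + 12) + 1562)**2 = (((-39/2 + 0)*(-1) + 12) + 1562)**2 = ((-39/2*(-1) + 12) + 1562)**2 = ((39/2 + 12) + 1562)**2 = (63/2 + 1562)**2 = (3187/2)**2 = 10156969/4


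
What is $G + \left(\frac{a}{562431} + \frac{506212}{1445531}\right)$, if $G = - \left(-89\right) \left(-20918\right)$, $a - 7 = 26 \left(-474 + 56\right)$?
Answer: $- \frac{1513584765772906241}{813011445861} \approx -1.8617 \cdot 10^{6}$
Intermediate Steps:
$a = -10861$ ($a = 7 + 26 \left(-474 + 56\right) = 7 + 26 \left(-418\right) = 7 - 10868 = -10861$)
$G = -1861702$ ($G = \left(-1\right) 1861702 = -1861702$)
$G + \left(\frac{a}{562431} + \frac{506212}{1445531}\right) = -1861702 + \left(- \frac{10861}{562431} + \frac{506212}{1445531}\right) = -1861702 + \frac{269009409181}{813011445861} = - \frac{1513584765772906241}{813011445861}$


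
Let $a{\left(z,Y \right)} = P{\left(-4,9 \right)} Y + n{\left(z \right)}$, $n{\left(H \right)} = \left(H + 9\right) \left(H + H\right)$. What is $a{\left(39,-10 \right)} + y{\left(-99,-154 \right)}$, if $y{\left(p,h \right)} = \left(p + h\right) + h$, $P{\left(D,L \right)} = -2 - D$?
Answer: $3317$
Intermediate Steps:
$n{\left(H \right)} = 2 H \left(9 + H\right)$ ($n{\left(H \right)} = \left(9 + H\right) 2 H = 2 H \left(9 + H\right)$)
$y{\left(p,h \right)} = p + 2 h$ ($y{\left(p,h \right)} = \left(h + p\right) + h = p + 2 h$)
$a{\left(z,Y \right)} = 2 Y + 2 z \left(9 + z\right)$ ($a{\left(z,Y \right)} = \left(-2 - -4\right) Y + 2 z \left(9 + z\right) = \left(-2 + 4\right) Y + 2 z \left(9 + z\right) = 2 Y + 2 z \left(9 + z\right)$)
$a{\left(39,-10 \right)} + y{\left(-99,-154 \right)} = \left(2 \left(-10\right) + 2 \cdot 39 \left(9 + 39\right)\right) + \left(-99 + 2 \left(-154\right)\right) = \left(-20 + 2 \cdot 39 \cdot 48\right) - 407 = \left(-20 + 3744\right) - 407 = 3724 - 407 = 3317$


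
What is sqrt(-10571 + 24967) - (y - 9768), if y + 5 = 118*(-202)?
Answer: 33609 + 2*sqrt(3599) ≈ 33729.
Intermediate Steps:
y = -23841 (y = -5 + 118*(-202) = -5 - 23836 = -23841)
sqrt(-10571 + 24967) - (y - 9768) = sqrt(-10571 + 24967) - (-23841 - 9768) = sqrt(14396) - 1*(-33609) = 2*sqrt(3599) + 33609 = 33609 + 2*sqrt(3599)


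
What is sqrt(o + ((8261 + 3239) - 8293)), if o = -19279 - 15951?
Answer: I*sqrt(32023) ≈ 178.95*I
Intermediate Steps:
o = -35230
sqrt(o + ((8261 + 3239) - 8293)) = sqrt(-35230 + ((8261 + 3239) - 8293)) = sqrt(-35230 + (11500 - 8293)) = sqrt(-35230 + 3207) = sqrt(-32023) = I*sqrt(32023)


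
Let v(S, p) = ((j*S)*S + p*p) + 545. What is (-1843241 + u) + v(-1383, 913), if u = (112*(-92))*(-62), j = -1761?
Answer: -3368615608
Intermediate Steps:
v(S, p) = 545 + p² - 1761*S² (v(S, p) = ((-1761*S)*S + p*p) + 545 = (-1761*S² + p²) + 545 = (p² - 1761*S²) + 545 = 545 + p² - 1761*S²)
u = 638848 (u = -10304*(-62) = 638848)
(-1843241 + u) + v(-1383, 913) = (-1843241 + 638848) + (545 + 913² - 1761*(-1383)²) = -1204393 + (545 + 833569 - 1761*1912689) = -1204393 + (545 + 833569 - 3368245329) = -1204393 - 3367411215 = -3368615608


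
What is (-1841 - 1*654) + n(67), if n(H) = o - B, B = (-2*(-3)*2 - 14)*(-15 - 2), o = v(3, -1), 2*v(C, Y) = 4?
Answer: -2527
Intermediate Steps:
v(C, Y) = 2 (v(C, Y) = (½)*4 = 2)
o = 2
B = 34 (B = (6*2 - 14)*(-17) = (12 - 14)*(-17) = -2*(-17) = 34)
n(H) = -32 (n(H) = 2 - 1*34 = 2 - 34 = -32)
(-1841 - 1*654) + n(67) = (-1841 - 1*654) - 32 = (-1841 - 654) - 32 = -2495 - 32 = -2527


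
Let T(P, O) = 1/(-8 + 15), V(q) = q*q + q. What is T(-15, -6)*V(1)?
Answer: 2/7 ≈ 0.28571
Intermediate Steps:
V(q) = q + q² (V(q) = q² + q = q + q²)
T(P, O) = ⅐ (T(P, O) = 1/7 = ⅐)
T(-15, -6)*V(1) = (1*(1 + 1))/7 = (1*2)/7 = (⅐)*2 = 2/7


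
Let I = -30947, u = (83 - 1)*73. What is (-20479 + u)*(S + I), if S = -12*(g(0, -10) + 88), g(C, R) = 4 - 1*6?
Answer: 463471647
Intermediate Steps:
g(C, R) = -2 (g(C, R) = 4 - 6 = -2)
u = 5986 (u = 82*73 = 5986)
S = -1032 (S = -12*(-2 + 88) = -12*86 = -1032)
(-20479 + u)*(S + I) = (-20479 + 5986)*(-1032 - 30947) = -14493*(-31979) = 463471647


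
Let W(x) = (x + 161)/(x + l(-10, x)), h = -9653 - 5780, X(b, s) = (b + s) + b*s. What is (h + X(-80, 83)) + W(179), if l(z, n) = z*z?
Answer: -6157190/279 ≈ -22069.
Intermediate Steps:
l(z, n) = z²
X(b, s) = b + s + b*s
h = -15433
W(x) = (161 + x)/(100 + x) (W(x) = (x + 161)/(x + (-10)²) = (161 + x)/(x + 100) = (161 + x)/(100 + x))
(h + X(-80, 83)) + W(179) = (-15433 + (-80 + 83 - 80*83)) + (161 + 179)/(100 + 179) = (-15433 + (-80 + 83 - 6640)) + 340/279 = (-15433 - 6637) + (1/279)*340 = -22070 + 340/279 = -6157190/279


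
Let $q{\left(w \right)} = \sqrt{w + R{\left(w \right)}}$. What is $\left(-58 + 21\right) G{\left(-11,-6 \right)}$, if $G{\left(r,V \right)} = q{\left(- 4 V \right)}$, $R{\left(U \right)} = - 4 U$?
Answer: $- 222 i \sqrt{2} \approx - 313.96 i$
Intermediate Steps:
$q{\left(w \right)} = \sqrt{3} \sqrt{- w}$ ($q{\left(w \right)} = \sqrt{w - 4 w} = \sqrt{- 3 w} = \sqrt{3} \sqrt{- w}$)
$G{\left(r,V \right)} = 2 \sqrt{3} \sqrt{V}$ ($G{\left(r,V \right)} = \sqrt{3} \sqrt{- \left(-4\right) V} = \sqrt{3} \sqrt{4 V} = \sqrt{3} \cdot 2 \sqrt{V} = 2 \sqrt{3} \sqrt{V}$)
$\left(-58 + 21\right) G{\left(-11,-6 \right)} = \left(-58 + 21\right) 2 \sqrt{3} \sqrt{-6} = - 37 \cdot 2 \sqrt{3} i \sqrt{6} = - 37 \cdot 6 i \sqrt{2} = - 222 i \sqrt{2}$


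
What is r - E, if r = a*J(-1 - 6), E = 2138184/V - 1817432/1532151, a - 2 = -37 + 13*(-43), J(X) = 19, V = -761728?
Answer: -1645878827406641/145885289616 ≈ -11282.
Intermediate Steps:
a = -594 (a = 2 + (-37 + 13*(-43)) = 2 + (-37 - 559) = 2 - 596 = -594)
E = -582551199535/145885289616 (E = 2138184/(-761728) - 1817432/1532151 = 2138184*(-1/761728) - 1817432*1/1532151 = -267273/95216 - 1817432/1532151 = -582551199535/145885289616 ≈ -3.9932)
r = -11286 (r = -594*19 = -11286)
r - E = -11286 - 1*(-582551199535/145885289616) = -11286 + 582551199535/145885289616 = -1645878827406641/145885289616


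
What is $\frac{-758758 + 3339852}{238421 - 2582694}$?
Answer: $- \frac{2581094}{2344273} \approx -1.101$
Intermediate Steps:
$\frac{-758758 + 3339852}{238421 - 2582694} = \frac{2581094}{-2344273} = 2581094 \left(- \frac{1}{2344273}\right) = - \frac{2581094}{2344273}$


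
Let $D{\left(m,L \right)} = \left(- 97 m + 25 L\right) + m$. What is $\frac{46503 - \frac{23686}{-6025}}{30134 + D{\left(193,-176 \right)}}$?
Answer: $\frac{280204261}{43416150} \approx 6.4539$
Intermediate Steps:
$D{\left(m,L \right)} = - 96 m + 25 L$
$\frac{46503 - \frac{23686}{-6025}}{30134 + D{\left(193,-176 \right)}} = \frac{46503 - \frac{23686}{-6025}}{30134 + \left(\left(-96\right) 193 + 25 \left(-176\right)\right)} = \frac{46503 - - \frac{23686}{6025}}{30134 - 22928} = \frac{46503 + \frac{23686}{6025}}{30134 - 22928} = \frac{280204261}{6025 \cdot 7206} = \frac{280204261}{6025} \cdot \frac{1}{7206} = \frac{280204261}{43416150}$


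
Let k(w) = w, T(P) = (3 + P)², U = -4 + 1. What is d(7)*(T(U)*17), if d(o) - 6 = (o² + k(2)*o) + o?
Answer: 0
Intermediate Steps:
U = -3
d(o) = 6 + o² + 3*o (d(o) = 6 + ((o² + 2*o) + o) = 6 + (o² + 3*o) = 6 + o² + 3*o)
d(7)*(T(U)*17) = (6 + 7² + 3*7)*((3 - 3)²*17) = (6 + 49 + 21)*(0²*17) = 76*(0*17) = 76*0 = 0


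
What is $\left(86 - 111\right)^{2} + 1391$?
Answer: $2016$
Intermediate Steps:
$\left(86 - 111\right)^{2} + 1391 = \left(-25\right)^{2} + 1391 = 625 + 1391 = 2016$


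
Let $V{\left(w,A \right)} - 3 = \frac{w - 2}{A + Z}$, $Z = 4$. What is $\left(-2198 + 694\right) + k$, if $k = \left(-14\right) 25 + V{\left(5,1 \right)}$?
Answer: $- \frac{9252}{5} \approx -1850.4$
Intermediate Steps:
$V{\left(w,A \right)} = 3 + \frac{-2 + w}{4 + A}$ ($V{\left(w,A \right)} = 3 + \frac{w - 2}{A + 4} = 3 + \frac{-2 + w}{4 + A}$)
$k = - \frac{1732}{5}$ ($k = \left(-14\right) 25 + \frac{10 + 5 + 3 \cdot 1}{4 + 1} = -350 + \frac{10 + 5 + 3}{5} = -350 + \frac{1}{5} \cdot 18 = -350 + \frac{18}{5} = - \frac{1732}{5} \approx -346.4$)
$\left(-2198 + 694\right) + k = \left(-2198 + 694\right) - \frac{1732}{5} = -1504 - \frac{1732}{5} = - \frac{9252}{5}$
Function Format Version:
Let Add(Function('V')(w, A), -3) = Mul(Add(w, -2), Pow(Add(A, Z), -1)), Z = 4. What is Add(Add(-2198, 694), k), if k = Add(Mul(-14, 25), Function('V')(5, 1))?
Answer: Rational(-9252, 5) ≈ -1850.4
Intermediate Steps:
Function('V')(w, A) = Add(3, Mul(Pow(Add(4, A), -1), Add(-2, w))) (Function('V')(w, A) = Add(3, Mul(Add(w, -2), Pow(Add(A, 4), -1))) = Add(3, Mul(Add(-2, w), Pow(Add(4, A), -1))) = Add(3, Mul(Pow(Add(4, A), -1), Add(-2, w))))
k = Rational(-1732, 5) (k = Add(Mul(-14, 25), Mul(Pow(Add(4, 1), -1), Add(10, 5, Mul(3, 1)))) = Add(-350, Mul(Pow(5, -1), Add(10, 5, 3))) = Add(-350, Mul(Rational(1, 5), 18)) = Add(-350, Rational(18, 5)) = Rational(-1732, 5) ≈ -346.40)
Add(Add(-2198, 694), k) = Add(Add(-2198, 694), Rational(-1732, 5)) = Add(-1504, Rational(-1732, 5)) = Rational(-9252, 5)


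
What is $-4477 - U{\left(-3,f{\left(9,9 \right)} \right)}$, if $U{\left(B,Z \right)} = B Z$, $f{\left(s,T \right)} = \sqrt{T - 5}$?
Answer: $-4471$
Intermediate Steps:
$f{\left(s,T \right)} = \sqrt{-5 + T}$
$-4477 - U{\left(-3,f{\left(9,9 \right)} \right)} = -4477 - - 3 \sqrt{-5 + 9} = -4477 - - 3 \sqrt{4} = -4477 - \left(-3\right) 2 = -4477 - -6 = -4477 + 6 = -4471$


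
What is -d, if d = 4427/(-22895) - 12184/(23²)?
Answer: 14804977/637445 ≈ 23.225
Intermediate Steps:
d = -14804977/637445 (d = 4427*(-1/22895) - 12184/529 = -233/1205 - 12184*1/529 = -233/1205 - 12184/529 = -14804977/637445 ≈ -23.225)
-d = -1*(-14804977/637445) = 14804977/637445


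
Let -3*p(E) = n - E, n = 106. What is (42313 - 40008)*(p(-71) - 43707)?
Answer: -100880630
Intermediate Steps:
p(E) = -106/3 + E/3 (p(E) = -(106 - E)/3 = -106/3 + E/3)
(42313 - 40008)*(p(-71) - 43707) = (42313 - 40008)*((-106/3 + (⅓)*(-71)) - 43707) = 2305*((-106/3 - 71/3) - 43707) = 2305*(-59 - 43707) = 2305*(-43766) = -100880630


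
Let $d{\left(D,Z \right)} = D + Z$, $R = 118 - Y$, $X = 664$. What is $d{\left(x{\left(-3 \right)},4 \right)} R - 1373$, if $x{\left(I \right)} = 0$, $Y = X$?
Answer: $-3557$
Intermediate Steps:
$Y = 664$
$R = -546$ ($R = 118 - 664 = -546$)
$d{\left(x{\left(-3 \right)},4 \right)} R - 1373 = \left(0 + 4\right) \left(-546\right) - 1373 = 4 \left(-546\right) - 1373 = -2184 - 1373 = -3557$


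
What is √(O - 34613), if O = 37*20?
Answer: I*√33873 ≈ 184.05*I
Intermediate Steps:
O = 740
√(O - 34613) = √(740 - 34613) = √(-33873) = I*√33873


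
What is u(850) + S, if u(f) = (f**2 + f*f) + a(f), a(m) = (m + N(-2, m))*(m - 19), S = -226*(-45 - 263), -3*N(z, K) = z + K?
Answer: 1986062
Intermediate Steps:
N(z, K) = -K/3 - z/3 (N(z, K) = -(z + K)/3 = -(K + z)/3 = -K/3 - z/3)
S = 69608 (S = -226*(-308) = 69608)
a(m) = (-19 + m)*(2/3 + 2*m/3) (a(m) = (m + (-m/3 - 1/3*(-2)))*(m - 19) = (m + (-m/3 + 2/3))*(-19 + m) = (m + (2/3 - m/3))*(-19 + m) = (2/3 + 2*m/3)*(-19 + m) = (-19 + m)*(2/3 + 2*m/3))
u(f) = -38/3 - 12*f + 8*f**2/3 (u(f) = (f**2 + f*f) + (-38/3 - 12*f + 2*f**2/3) = (f**2 + f**2) + (-38/3 - 12*f + 2*f**2/3) = 2*f**2 + (-38/3 - 12*f + 2*f**2/3) = -38/3 - 12*f + 8*f**2/3)
u(850) + S = (-38/3 - 12*850 + (8/3)*850**2) + 69608 = (-38/3 - 10200 + (8/3)*722500) + 69608 = (-38/3 - 10200 + 5780000/3) + 69608 = 1916454 + 69608 = 1986062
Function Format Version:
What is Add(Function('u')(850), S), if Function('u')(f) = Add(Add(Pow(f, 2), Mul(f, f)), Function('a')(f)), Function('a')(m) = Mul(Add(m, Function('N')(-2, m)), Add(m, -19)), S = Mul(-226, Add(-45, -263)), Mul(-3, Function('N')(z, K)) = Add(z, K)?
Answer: 1986062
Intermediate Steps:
Function('N')(z, K) = Add(Mul(Rational(-1, 3), K), Mul(Rational(-1, 3), z)) (Function('N')(z, K) = Mul(Rational(-1, 3), Add(z, K)) = Mul(Rational(-1, 3), Add(K, z)) = Add(Mul(Rational(-1, 3), K), Mul(Rational(-1, 3), z)))
S = 69608 (S = Mul(-226, -308) = 69608)
Function('a')(m) = Mul(Add(-19, m), Add(Rational(2, 3), Mul(Rational(2, 3), m))) (Function('a')(m) = Mul(Add(m, Add(Mul(Rational(-1, 3), m), Mul(Rational(-1, 3), -2))), Add(m, -19)) = Mul(Add(m, Add(Mul(Rational(-1, 3), m), Rational(2, 3))), Add(-19, m)) = Mul(Add(m, Add(Rational(2, 3), Mul(Rational(-1, 3), m))), Add(-19, m)) = Mul(Add(Rational(2, 3), Mul(Rational(2, 3), m)), Add(-19, m)) = Mul(Add(-19, m), Add(Rational(2, 3), Mul(Rational(2, 3), m))))
Function('u')(f) = Add(Rational(-38, 3), Mul(-12, f), Mul(Rational(8, 3), Pow(f, 2))) (Function('u')(f) = Add(Add(Pow(f, 2), Mul(f, f)), Add(Rational(-38, 3), Mul(-12, f), Mul(Rational(2, 3), Pow(f, 2)))) = Add(Add(Pow(f, 2), Pow(f, 2)), Add(Rational(-38, 3), Mul(-12, f), Mul(Rational(2, 3), Pow(f, 2)))) = Add(Mul(2, Pow(f, 2)), Add(Rational(-38, 3), Mul(-12, f), Mul(Rational(2, 3), Pow(f, 2)))) = Add(Rational(-38, 3), Mul(-12, f), Mul(Rational(8, 3), Pow(f, 2))))
Add(Function('u')(850), S) = Add(Add(Rational(-38, 3), Mul(-12, 850), Mul(Rational(8, 3), Pow(850, 2))), 69608) = Add(Add(Rational(-38, 3), -10200, Mul(Rational(8, 3), 722500)), 69608) = Add(Add(Rational(-38, 3), -10200, Rational(5780000, 3)), 69608) = Add(1916454, 69608) = 1986062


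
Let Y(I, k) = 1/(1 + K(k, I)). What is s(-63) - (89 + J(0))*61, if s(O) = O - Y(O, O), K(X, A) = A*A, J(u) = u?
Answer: -21803241/3970 ≈ -5492.0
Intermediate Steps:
K(X, A) = A²
Y(I, k) = 1/(1 + I²)
s(O) = O - 1/(1 + O²)
s(-63) - (89 + J(0))*61 = (-1 - 63 + (-63)³)/(1 + (-63)²) - (89 + 0)*61 = (-1 - 63 - 250047)/(1 + 3969) - 89*61 = -250111/3970 - 1*5429 = (1/3970)*(-250111) - 5429 = -250111/3970 - 5429 = -21803241/3970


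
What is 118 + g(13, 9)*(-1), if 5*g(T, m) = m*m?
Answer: 509/5 ≈ 101.80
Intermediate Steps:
g(T, m) = m²/5 (g(T, m) = (m*m)/5 = m²/5)
118 + g(13, 9)*(-1) = 118 + ((⅕)*9²)*(-1) = 118 + ((⅕)*81)*(-1) = 118 + (81/5)*(-1) = 118 - 81/5 = 509/5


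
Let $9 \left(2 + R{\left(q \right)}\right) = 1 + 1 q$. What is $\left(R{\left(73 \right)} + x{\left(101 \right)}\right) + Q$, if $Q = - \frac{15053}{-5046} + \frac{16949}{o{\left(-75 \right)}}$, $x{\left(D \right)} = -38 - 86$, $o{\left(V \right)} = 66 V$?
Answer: $- \frac{82023064}{693825} \approx -118.22$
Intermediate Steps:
$R{\left(q \right)} = - \frac{17}{9} + \frac{q}{9}$ ($R{\left(q \right)} = -2 + \frac{1 + 1 q}{9} = -2 + \frac{1 + q}{9} = -2 + \left(\frac{1}{9} + \frac{q}{9}\right) = - \frac{17}{9} + \frac{q}{9}$)
$x{\left(D \right)} = -124$ ($x{\left(D \right)} = -38 - 86 = -124$)
$Q = - \frac{917692}{2081475}$ ($Q = - \frac{15053}{-5046} + \frac{16949}{66 \left(-75\right)} = \left(-15053\right) \left(- \frac{1}{5046}\right) + \frac{16949}{-4950} = \frac{15053}{5046} + 16949 \left(- \frac{1}{4950}\right) = \frac{15053}{5046} - \frac{16949}{4950} = - \frac{917692}{2081475} \approx -0.44089$)
$\left(R{\left(73 \right)} + x{\left(101 \right)}\right) + Q = \left(\left(- \frac{17}{9} + \frac{1}{9} \cdot 73\right) - 124\right) - \frac{917692}{2081475} = \left(\left(- \frac{17}{9} + \frac{73}{9}\right) - 124\right) - \frac{917692}{2081475} = \left(\frac{56}{9} - 124\right) - \frac{917692}{2081475} = - \frac{1060}{9} - \frac{917692}{2081475} = - \frac{82023064}{693825}$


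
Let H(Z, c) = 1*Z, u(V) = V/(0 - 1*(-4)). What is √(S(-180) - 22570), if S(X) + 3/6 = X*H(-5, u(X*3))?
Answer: I*√86682/2 ≈ 147.21*I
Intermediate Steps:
u(V) = V/4 (u(V) = V/(0 + 4) = V/4)
H(Z, c) = Z
S(X) = -½ - 5*X (S(X) = -½ + X*(-5) = -½ - 5*X)
√(S(-180) - 22570) = √((-½ - 5*(-180)) - 22570) = √((-½ + 900) - 22570) = √(1799/2 - 22570) = √(-43341/2) = I*√86682/2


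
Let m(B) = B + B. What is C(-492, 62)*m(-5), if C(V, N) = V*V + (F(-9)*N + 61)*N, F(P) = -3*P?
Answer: -3496340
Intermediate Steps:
m(B) = 2*B
C(V, N) = V**2 + N*(61 + 27*N) (C(V, N) = V*V + ((-3*(-9))*N + 61)*N = V**2 + (27*N + 61)*N = V**2 + (61 + 27*N)*N = V**2 + N*(61 + 27*N))
C(-492, 62)*m(-5) = ((-492)**2 + 27*62**2 + 61*62)*(2*(-5)) = (242064 + 27*3844 + 3782)*(-10) = (242064 + 103788 + 3782)*(-10) = 349634*(-10) = -3496340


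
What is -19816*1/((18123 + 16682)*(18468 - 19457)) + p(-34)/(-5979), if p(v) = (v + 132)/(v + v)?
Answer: 5715000481/6997540168470 ≈ 0.00081672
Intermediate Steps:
p(v) = (132 + v)/(2*v) (p(v) = (132 + v)/((2*v)) = (132 + v)*(1/(2*v)) = (132 + v)/(2*v))
-19816*1/((18123 + 16682)*(18468 - 19457)) + p(-34)/(-5979) = -19816*1/((18123 + 16682)*(18468 - 19457)) + ((1/2)*(132 - 34)/(-34))/(-5979) = -19816/((-989*34805)) + ((1/2)*(-1/34)*98)*(-1/5979) = -19816/(-34422145) - 49/34*(-1/5979) = -19816*(-1/34422145) + 49/203286 = 19816/34422145 + 49/203286 = 5715000481/6997540168470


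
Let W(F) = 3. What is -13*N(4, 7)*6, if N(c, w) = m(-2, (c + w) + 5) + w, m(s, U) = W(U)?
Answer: -780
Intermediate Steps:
m(s, U) = 3
N(c, w) = 3 + w
-13*N(4, 7)*6 = -13*(3 + 7)*6 = -13*10*6 = -130*6 = -780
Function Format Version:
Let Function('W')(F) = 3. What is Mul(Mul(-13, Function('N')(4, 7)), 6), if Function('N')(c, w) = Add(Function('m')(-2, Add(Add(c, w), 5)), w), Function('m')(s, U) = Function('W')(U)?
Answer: -780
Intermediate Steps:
Function('m')(s, U) = 3
Function('N')(c, w) = Add(3, w)
Mul(Mul(-13, Function('N')(4, 7)), 6) = Mul(Mul(-13, Add(3, 7)), 6) = Mul(Mul(-13, 10), 6) = Mul(-130, 6) = -780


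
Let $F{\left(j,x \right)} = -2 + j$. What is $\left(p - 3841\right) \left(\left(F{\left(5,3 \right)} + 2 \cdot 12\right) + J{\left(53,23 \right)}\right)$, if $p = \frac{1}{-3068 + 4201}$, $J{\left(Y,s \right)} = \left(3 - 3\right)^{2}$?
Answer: $- \frac{117500004}{1133} \approx -1.0371 \cdot 10^{5}$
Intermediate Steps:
$J{\left(Y,s \right)} = 0$ ($J{\left(Y,s \right)} = 0^{2} = 0$)
$p = \frac{1}{1133} \approx 0.00088261$
$\left(p - 3841\right) \left(\left(F{\left(5,3 \right)} + 2 \cdot 12\right) + J{\left(53,23 \right)}\right) = \left(\frac{1}{1133} - 3841\right) \left(\left(\left(-2 + 5\right) + 2 \cdot 12\right) + 0\right) = - \frac{4351852 \left(\left(3 + 24\right) + 0\right)}{1133} = - \frac{4351852 \left(27 + 0\right)}{1133} = \left(- \frac{4351852}{1133}\right) 27 = - \frac{117500004}{1133}$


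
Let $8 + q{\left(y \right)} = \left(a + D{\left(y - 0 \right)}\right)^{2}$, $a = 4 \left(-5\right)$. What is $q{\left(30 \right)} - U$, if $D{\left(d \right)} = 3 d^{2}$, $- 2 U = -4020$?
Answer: $7180382$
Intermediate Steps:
$U = 2010$ ($U = \left(- \frac{1}{2}\right) \left(-4020\right) = 2010$)
$a = -20$
$q{\left(y \right)} = -8 + \left(-20 + 3 y^{2}\right)^{2}$ ($q{\left(y \right)} = -8 + \left(-20 + 3 \left(y - 0\right)^{2}\right)^{2} = -8 + \left(-20 + 3 \left(y + 0\right)^{2}\right)^{2} = -8 + \left(-20 + 3 y^{2}\right)^{2}$)
$q{\left(30 \right)} - U = \left(-8 + \left(-20 + 3 \cdot 30^{2}\right)^{2}\right) - 2010 = \left(-8 + \left(-20 + 3 \cdot 900\right)^{2}\right) - 2010 = \left(-8 + \left(-20 + 2700\right)^{2}\right) - 2010 = \left(-8 + 2680^{2}\right) - 2010 = \left(-8 + 7182400\right) - 2010 = 7182392 - 2010 = 7180382$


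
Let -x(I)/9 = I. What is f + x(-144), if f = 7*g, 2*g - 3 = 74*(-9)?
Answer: -2049/2 ≈ -1024.5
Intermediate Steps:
g = -663/2 (g = 3/2 + (74*(-9))/2 = 3/2 + (1/2)*(-666) = 3/2 - 333 = -663/2 ≈ -331.50)
f = -4641/2 (f = 7*(-663/2) = -4641/2 ≈ -2320.5)
x(I) = -9*I
f + x(-144) = -4641/2 - 9*(-144) = -4641/2 + 1296 = -2049/2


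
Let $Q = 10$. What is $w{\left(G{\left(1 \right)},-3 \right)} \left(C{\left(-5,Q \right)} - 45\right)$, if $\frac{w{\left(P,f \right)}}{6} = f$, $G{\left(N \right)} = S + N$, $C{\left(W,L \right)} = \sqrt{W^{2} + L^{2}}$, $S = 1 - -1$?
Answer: $810 - 90 \sqrt{5} \approx 608.75$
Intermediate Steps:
$S = 2$ ($S = 1 + 1 = 2$)
$C{\left(W,L \right)} = \sqrt{L^{2} + W^{2}}$
$G{\left(N \right)} = 2 + N$
$w{\left(P,f \right)} = 6 f$
$w{\left(G{\left(1 \right)},-3 \right)} \left(C{\left(-5,Q \right)} - 45\right) = 6 \left(-3\right) \left(\sqrt{10^{2} + \left(-5\right)^{2}} - 45\right) = - 18 \left(\sqrt{100 + 25} - 45\right) = - 18 \left(\sqrt{125} - 45\right) = - 18 \left(5 \sqrt{5} - 45\right) = - 18 \left(-45 + 5 \sqrt{5}\right) = 810 - 90 \sqrt{5}$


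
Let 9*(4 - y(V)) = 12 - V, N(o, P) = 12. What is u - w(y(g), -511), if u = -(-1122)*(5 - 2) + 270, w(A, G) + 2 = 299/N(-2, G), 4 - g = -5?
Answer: 43357/12 ≈ 3613.1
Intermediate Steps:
g = 9 (g = 4 - 1*(-5) = 4 + 5 = 9)
y(V) = 8/3 + V/9 (y(V) = 4 - (12 - V)/9 = 4 + (-4/3 + V/9) = 8/3 + V/9)
w(A, G) = 275/12 (w(A, G) = -2 + 299/12 = 275/12)
u = 3636 (u = -(-1122)*3 + 270 = -187*(-18) + 270 = 3366 + 270 = 3636)
u - w(y(g), -511) = 3636 - 1*275/12 = 3636 - 275/12 = 43357/12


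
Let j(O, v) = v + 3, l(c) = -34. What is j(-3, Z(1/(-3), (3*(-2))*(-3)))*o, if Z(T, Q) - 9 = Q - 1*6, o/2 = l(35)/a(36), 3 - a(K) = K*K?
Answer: 544/431 ≈ 1.2622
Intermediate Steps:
a(K) = 3 - K² (a(K) = 3 - K*K = 3 - K²)
o = 68/1293 (o = 2*(-34/(3 - 1*36²)) = 2*(-34/(3 - 1*1296)) = 2*(-34/(3 - 1296)) = 2*(-34/(-1293)) = 2*(-34*(-1/1293)) = 2*(34/1293) = 68/1293 ≈ 0.052591)
Z(T, Q) = 3 + Q (Z(T, Q) = 9 + (Q - 1*6) = 9 + (Q - 6) = 9 + (-6 + Q) = 3 + Q)
j(O, v) = 3 + v
j(-3, Z(1/(-3), (3*(-2))*(-3)))*o = (3 + (3 + (3*(-2))*(-3)))*(68/1293) = (3 + (3 - 6*(-3)))*(68/1293) = (3 + (3 + 18))*(68/1293) = (3 + 21)*(68/1293) = 24*(68/1293) = 544/431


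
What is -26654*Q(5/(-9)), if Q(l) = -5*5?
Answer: 666350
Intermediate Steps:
Q(l) = -25
-26654*Q(5/(-9)) = -26654*(-25) = 666350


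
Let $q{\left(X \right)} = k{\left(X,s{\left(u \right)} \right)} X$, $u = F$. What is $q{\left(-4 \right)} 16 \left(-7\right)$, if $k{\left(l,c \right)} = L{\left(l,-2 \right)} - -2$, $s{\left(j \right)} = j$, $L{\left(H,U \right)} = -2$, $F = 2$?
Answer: $0$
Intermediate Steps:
$u = 2$
$k{\left(l,c \right)} = 0$ ($k{\left(l,c \right)} = -2 - -2 = -2 + 2 = 0$)
$q{\left(X \right)} = 0$ ($q{\left(X \right)} = 0 X = 0$)
$q{\left(-4 \right)} 16 \left(-7\right) = 0 \cdot 16 \left(-7\right) = 0 \left(-7\right) = 0$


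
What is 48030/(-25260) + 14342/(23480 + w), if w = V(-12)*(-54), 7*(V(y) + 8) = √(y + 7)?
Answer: -7676656042101/5897666496578 + 1355319*I*√5/7004354509 ≈ -1.3016 + 0.00043267*I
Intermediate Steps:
V(y) = -8 + √(7 + y)/7 (V(y) = -8 + √(y + 7)/7 = -8 + √(7 + y)/7)
w = 432 - 54*I*√5/7 (w = (-8 + √(7 - 12)/7)*(-54) = (-8 + √(-5)/7)*(-54) = (-8 + (I*√5)/7)*(-54) = (-8 + I*√5/7)*(-54) = 432 - 54*I*√5/7 ≈ 432.0 - 17.25*I)
48030/(-25260) + 14342/(23480 + w) = 48030/(-25260) + 14342/(23480 + (432 - 54*I*√5/7)) = 48030*(-1/25260) + 14342/(23912 - 54*I*√5/7) = -1601/842 + 14342/(23912 - 54*I*√5/7)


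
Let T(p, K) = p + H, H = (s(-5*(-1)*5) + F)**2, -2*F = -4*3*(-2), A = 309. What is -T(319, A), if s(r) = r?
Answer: -488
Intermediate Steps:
F = -12 (F = -(-4*3)*(-2)/2 = -(-6)*(-2) = -1/2*24 = -12)
H = 169 (H = (-5*(-1)*5 - 12)**2 = (5*5 - 12)**2 = (25 - 12)**2 = 13**2 = 169)
T(p, K) = 169 + p (T(p, K) = p + 169 = 169 + p)
-T(319, A) = -(169 + 319) = -1*488 = -488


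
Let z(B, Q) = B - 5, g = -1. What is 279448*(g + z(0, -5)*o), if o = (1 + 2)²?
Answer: -12854608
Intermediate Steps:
z(B, Q) = -5 + B
o = 9 (o = 3² = 9)
279448*(g + z(0, -5)*o) = 279448*(-1 + (-5 + 0)*9) = 279448*(-1 - 5*9) = 279448*(-1 - 45) = 279448*(-46) = -12854608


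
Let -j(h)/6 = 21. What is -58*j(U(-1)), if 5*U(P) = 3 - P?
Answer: 7308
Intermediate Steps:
U(P) = 3/5 - P/5 (U(P) = (3 - P)/5 = 3/5 - P/5)
j(h) = -126 (j(h) = -6*21 = -126)
-58*j(U(-1)) = -58*(-126) = 7308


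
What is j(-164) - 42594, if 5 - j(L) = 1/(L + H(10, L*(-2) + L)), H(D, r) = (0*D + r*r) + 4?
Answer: -1138659505/26736 ≈ -42589.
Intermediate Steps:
H(D, r) = 4 + r² (H(D, r) = (0 + r²) + 4 = r² + 4 = 4 + r²)
j(L) = 5 - 1/(4 + L + L²) (j(L) = 5 - 1/(L + (4 + (L*(-2) + L)²)) = 5 - 1/(L + (4 + (-2*L + L)²)) = 5 - 1/(L + (4 + (-L)²)) = 5 - 1/(L + (4 + L²)) = 5 - 1/(4 + L + L²))
j(-164) - 42594 = (19 + 5*(-164) + 5*(-164)²)/(4 - 164 + (-164)²) - 42594 = (19 - 820 + 5*26896)/(4 - 164 + 26896) - 42594 = (19 - 820 + 134480)/26736 - 42594 = (1/26736)*133679 - 42594 = 133679/26736 - 42594 = -1138659505/26736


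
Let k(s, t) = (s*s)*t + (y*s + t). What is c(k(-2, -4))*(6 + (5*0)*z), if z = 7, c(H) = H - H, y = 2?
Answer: 0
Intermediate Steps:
k(s, t) = t + 2*s + t*s**2 (k(s, t) = (s*s)*t + (2*s + t) = s**2*t + (t + 2*s) = t*s**2 + (t + 2*s) = t + 2*s + t*s**2)
c(H) = 0
c(k(-2, -4))*(6 + (5*0)*z) = 0*(6 + (5*0)*7) = 0*(6 + 0*7) = 0*(6 + 0) = 0*6 = 0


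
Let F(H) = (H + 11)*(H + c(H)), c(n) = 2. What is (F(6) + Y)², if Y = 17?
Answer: 23409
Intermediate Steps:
F(H) = (2 + H)*(11 + H) (F(H) = (H + 11)*(H + 2) = (11 + H)*(2 + H) = (2 + H)*(11 + H))
(F(6) + Y)² = ((22 + 6² + 13*6) + 17)² = ((22 + 36 + 78) + 17)² = (136 + 17)² = 153² = 23409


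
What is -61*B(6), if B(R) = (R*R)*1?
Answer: -2196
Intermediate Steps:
B(R) = R**2 (B(R) = R**2*1 = R**2)
-61*B(6) = -61*6**2 = -61*36 = -2196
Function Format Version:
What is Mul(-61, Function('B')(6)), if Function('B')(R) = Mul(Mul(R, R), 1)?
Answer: -2196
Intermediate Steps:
Function('B')(R) = Pow(R, 2) (Function('B')(R) = Mul(Pow(R, 2), 1) = Pow(R, 2))
Mul(-61, Function('B')(6)) = Mul(-61, Pow(6, 2)) = Mul(-61, 36) = -2196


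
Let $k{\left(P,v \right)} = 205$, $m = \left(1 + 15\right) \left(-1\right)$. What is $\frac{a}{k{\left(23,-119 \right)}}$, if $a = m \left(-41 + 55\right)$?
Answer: $- \frac{224}{205} \approx -1.0927$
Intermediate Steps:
$m = -16$ ($m = 16 \left(-1\right) = -16$)
$a = -224$ ($a = - 16 \left(-41 + 55\right) = \left(-16\right) 14 = -224$)
$\frac{a}{k{\left(23,-119 \right)}} = - \frac{224}{205}$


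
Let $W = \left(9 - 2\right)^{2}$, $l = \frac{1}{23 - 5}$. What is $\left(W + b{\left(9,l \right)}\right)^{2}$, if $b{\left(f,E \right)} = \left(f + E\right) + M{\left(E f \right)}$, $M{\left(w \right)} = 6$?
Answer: $\frac{1329409}{324} \approx 4103.1$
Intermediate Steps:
$l = \frac{1}{18} \approx 0.055556$
$b{\left(f,E \right)} = 6 + E + f$ ($b{\left(f,E \right)} = \left(f + E\right) + 6 = \left(E + f\right) + 6 = 6 + E + f$)
$W = 49$ ($W = 7^{2} = 49$)
$\left(W + b{\left(9,l \right)}\right)^{2} = \left(49 + \left(6 + \frac{1}{18} + 9\right)\right)^{2} = \left(49 + \frac{271}{18}\right)^{2} = \left(\frac{1153}{18}\right)^{2} = \frac{1329409}{324}$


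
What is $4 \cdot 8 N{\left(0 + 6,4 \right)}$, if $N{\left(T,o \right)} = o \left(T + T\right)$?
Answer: $1536$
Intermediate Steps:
$N{\left(T,o \right)} = 2 T o$ ($N{\left(T,o \right)} = o 2 T = 2 T o$)
$4 \cdot 8 N{\left(0 + 6,4 \right)} = 4 \cdot 8 \cdot 2 \left(0 + 6\right) 4 = 32 \cdot 2 \cdot 6 \cdot 4 = 32 \cdot 48 = 1536$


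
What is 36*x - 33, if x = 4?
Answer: 111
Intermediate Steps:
36*x - 33 = 36*4 - 33 = 144 - 33 = 111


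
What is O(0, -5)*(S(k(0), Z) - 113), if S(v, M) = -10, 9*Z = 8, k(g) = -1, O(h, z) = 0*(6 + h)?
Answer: 0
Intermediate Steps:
O(h, z) = 0
Z = 8/9 (Z = (⅑)*8 = 8/9 ≈ 0.88889)
O(0, -5)*(S(k(0), Z) - 113) = 0*(-10 - 113) = 0*(-123) = 0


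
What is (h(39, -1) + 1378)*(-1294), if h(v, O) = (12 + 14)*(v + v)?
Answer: -4407364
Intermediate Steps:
h(v, O) = 52*v (h(v, O) = 26*(2*v) = 52*v)
(h(39, -1) + 1378)*(-1294) = (52*39 + 1378)*(-1294) = (2028 + 1378)*(-1294) = 3406*(-1294) = -4407364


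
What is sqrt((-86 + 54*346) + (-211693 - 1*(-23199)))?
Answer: 2*I*sqrt(42474) ≈ 412.18*I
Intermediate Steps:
sqrt((-86 + 54*346) + (-211693 - 1*(-23199))) = sqrt((-86 + 18684) + (-211693 + 23199)) = sqrt(18598 - 188494) = sqrt(-169896) = 2*I*sqrt(42474)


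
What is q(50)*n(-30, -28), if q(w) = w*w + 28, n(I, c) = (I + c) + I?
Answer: -222464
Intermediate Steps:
n(I, c) = c + 2*I
q(w) = 28 + w**2 (q(w) = w**2 + 28 = 28 + w**2)
q(50)*n(-30, -28) = (28 + 50**2)*(-28 + 2*(-30)) = (28 + 2500)*(-28 - 60) = 2528*(-88) = -222464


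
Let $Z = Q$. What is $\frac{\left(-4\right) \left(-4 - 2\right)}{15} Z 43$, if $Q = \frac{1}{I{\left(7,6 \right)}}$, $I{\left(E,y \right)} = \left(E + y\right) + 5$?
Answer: $\frac{172}{45} \approx 3.8222$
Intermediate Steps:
$I{\left(E,y \right)} = 5 + E + y$
$Q = \frac{1}{18}$ ($Q = \frac{1}{5 + 7 + 6} = \frac{1}{18} \approx 0.055556$)
$Z = \frac{1}{18} \approx 0.055556$
$\frac{\left(-4\right) \left(-4 - 2\right)}{15} Z 43 = \frac{\left(-4\right) \left(-4 - 2\right)}{15} \cdot \frac{1}{18} \cdot 43 = \left(-4\right) \left(-6\right) \frac{1}{15} \cdot \frac{1}{18} \cdot 43 = 24 \cdot \frac{1}{15} \cdot \frac{1}{18} \cdot 43 = \frac{8}{5} \cdot \frac{1}{18} \cdot 43 = \frac{4}{45} \cdot 43 = \frac{172}{45}$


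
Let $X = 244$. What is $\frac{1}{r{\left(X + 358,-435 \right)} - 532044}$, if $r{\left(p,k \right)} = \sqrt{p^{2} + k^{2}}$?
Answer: $- \frac{532044}{283070266307} - \frac{\sqrt{551629}}{283070266307} \approx -1.8822 \cdot 10^{-6}$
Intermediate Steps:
$r{\left(p,k \right)} = \sqrt{k^{2} + p^{2}}$
$\frac{1}{r{\left(X + 358,-435 \right)} - 532044} = \frac{1}{\sqrt{\left(-435\right)^{2} + \left(244 + 358\right)^{2}} - 532044} = \frac{1}{\sqrt{189225 + 602^{2}} - 532044} = \frac{1}{\sqrt{189225 + 362404} - 532044} = \frac{1}{\sqrt{551629} - 532044} = \frac{1}{-532044 + \sqrt{551629}}$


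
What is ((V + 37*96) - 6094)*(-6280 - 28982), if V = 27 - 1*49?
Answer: 90411768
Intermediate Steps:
V = -22 (V = 27 - 49 = -22)
((V + 37*96) - 6094)*(-6280 - 28982) = ((-22 + 37*96) - 6094)*(-6280 - 28982) = ((-22 + 3552) - 6094)*(-35262) = (3530 - 6094)*(-35262) = -2564*(-35262) = 90411768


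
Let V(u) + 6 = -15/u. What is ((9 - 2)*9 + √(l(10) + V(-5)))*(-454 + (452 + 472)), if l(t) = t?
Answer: 29610 + 470*√7 ≈ 30854.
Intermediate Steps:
V(u) = -6 - 15/u
((9 - 2)*9 + √(l(10) + V(-5)))*(-454 + (452 + 472)) = ((9 - 2)*9 + √(10 + (-6 - 15/(-5))))*(-454 + (452 + 472)) = (7*9 + √(10 + (-6 - 15*(-⅕))))*(-454 + 924) = (63 + √(10 + (-6 + 3)))*470 = (63 + √(10 - 3))*470 = (63 + √7)*470 = 29610 + 470*√7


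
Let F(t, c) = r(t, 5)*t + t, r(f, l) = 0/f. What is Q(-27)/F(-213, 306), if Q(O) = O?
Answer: 9/71 ≈ 0.12676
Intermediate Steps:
r(f, l) = 0
F(t, c) = t (F(t, c) = 0*t + t = 0 + t = t)
Q(-27)/F(-213, 306) = -27/(-213) = -27*(-1/213) = 9/71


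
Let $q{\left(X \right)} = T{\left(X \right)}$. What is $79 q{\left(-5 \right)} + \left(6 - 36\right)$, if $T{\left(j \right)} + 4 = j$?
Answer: $-741$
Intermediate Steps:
$T{\left(j \right)} = -4 + j$
$q{\left(X \right)} = -4 + X$
$79 q{\left(-5 \right)} + \left(6 - 36\right) = 79 \left(-4 - 5\right) + \left(6 - 36\right) = 79 \left(-9\right) - 30 = -711 - 30 = -741$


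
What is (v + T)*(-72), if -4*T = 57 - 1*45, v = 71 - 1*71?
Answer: 216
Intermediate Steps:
v = 0 (v = 71 - 71 = 0)
T = -3 (T = -(57 - 1*45)/4 = -(57 - 45)/4 = -¼*12 = -3)
(v + T)*(-72) = (0 - 3)*(-72) = -3*(-72) = 216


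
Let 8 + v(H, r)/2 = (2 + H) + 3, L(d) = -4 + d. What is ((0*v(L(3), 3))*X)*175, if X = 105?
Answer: 0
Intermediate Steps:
v(H, r) = -6 + 2*H (v(H, r) = -16 + 2*((2 + H) + 3) = -16 + 2*(5 + H) = -16 + (10 + 2*H) = -6 + 2*H)
((0*v(L(3), 3))*X)*175 = ((0*(-6 + 2*(-4 + 3)))*105)*175 = ((0*(-6 + 2*(-1)))*105)*175 = ((0*(-6 - 2))*105)*175 = ((0*(-8))*105)*175 = (0*105)*175 = 0*175 = 0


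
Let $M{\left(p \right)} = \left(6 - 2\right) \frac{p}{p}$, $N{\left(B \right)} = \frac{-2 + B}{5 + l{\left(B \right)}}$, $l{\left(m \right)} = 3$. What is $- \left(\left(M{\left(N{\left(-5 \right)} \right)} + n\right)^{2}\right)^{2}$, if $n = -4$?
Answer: $0$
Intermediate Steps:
$N{\left(B \right)} = - \frac{1}{4} + \frac{B}{8}$ ($N{\left(B \right)} = \frac{-2 + B}{5 + 3} = \frac{-2 + B}{8} = \left(-2 + B\right) \frac{1}{8} = - \frac{1}{4} + \frac{B}{8}$)
$M{\left(p \right)} = 4$ ($M{\left(p \right)} = 4 \cdot 1 = 4$)
$- \left(\left(M{\left(N{\left(-5 \right)} \right)} + n\right)^{2}\right)^{2} = - \left(\left(4 - 4\right)^{2}\right)^{2} = - \left(0^{2}\right)^{2} = - 0^{2} = \left(-1\right) 0 = 0$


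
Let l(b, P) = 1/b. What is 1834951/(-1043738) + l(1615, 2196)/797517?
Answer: -2363398454873467/1344324059651790 ≈ -1.7581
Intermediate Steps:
1834951/(-1043738) + l(1615, 2196)/797517 = 1834951/(-1043738) + 1/(1615*797517) = 1834951*(-1/1043738) + (1/1615)*(1/797517) = -1834951/1043738 + 1/1287989955 = -2363398454873467/1344324059651790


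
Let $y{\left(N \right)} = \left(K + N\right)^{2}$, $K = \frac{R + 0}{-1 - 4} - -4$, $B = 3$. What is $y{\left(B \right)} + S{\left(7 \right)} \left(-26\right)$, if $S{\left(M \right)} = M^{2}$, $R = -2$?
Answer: $- \frac{30481}{25} \approx -1219.2$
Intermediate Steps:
$K = \frac{22}{5}$ ($K = \frac{-2 + 0}{-1 - 4} - -4 = - \frac{2}{-5} + 4 = \left(-2\right) \left(- \frac{1}{5}\right) + 4 = \frac{2}{5} + 4 = \frac{22}{5} \approx 4.4$)
$y{\left(N \right)} = \left(\frac{22}{5} + N\right)^{2}$
$y{\left(B \right)} + S{\left(7 \right)} \left(-26\right) = \frac{\left(22 + 5 \cdot 3\right)^{2}}{25} + 7^{2} \left(-26\right) = \frac{\left(22 + 15\right)^{2}}{25} + 49 \left(-26\right) = \frac{37^{2}}{25} - 1274 = \frac{1}{25} \cdot 1369 - 1274 = \frac{1369}{25} - 1274 = - \frac{30481}{25}$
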